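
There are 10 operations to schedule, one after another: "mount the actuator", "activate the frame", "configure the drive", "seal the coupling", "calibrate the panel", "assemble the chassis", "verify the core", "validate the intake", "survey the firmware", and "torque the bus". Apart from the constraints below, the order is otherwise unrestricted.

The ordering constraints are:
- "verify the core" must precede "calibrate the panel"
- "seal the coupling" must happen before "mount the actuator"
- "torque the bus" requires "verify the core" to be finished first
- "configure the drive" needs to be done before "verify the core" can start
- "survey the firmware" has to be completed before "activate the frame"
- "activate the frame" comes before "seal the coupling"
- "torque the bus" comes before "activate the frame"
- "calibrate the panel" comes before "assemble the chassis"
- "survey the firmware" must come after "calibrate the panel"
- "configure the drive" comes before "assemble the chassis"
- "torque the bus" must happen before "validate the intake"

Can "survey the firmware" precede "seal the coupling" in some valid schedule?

The constraints force "survey the firmware" before "seal the coupling", so yes — every valid ordering has "survey the firmware" earlier.

Yes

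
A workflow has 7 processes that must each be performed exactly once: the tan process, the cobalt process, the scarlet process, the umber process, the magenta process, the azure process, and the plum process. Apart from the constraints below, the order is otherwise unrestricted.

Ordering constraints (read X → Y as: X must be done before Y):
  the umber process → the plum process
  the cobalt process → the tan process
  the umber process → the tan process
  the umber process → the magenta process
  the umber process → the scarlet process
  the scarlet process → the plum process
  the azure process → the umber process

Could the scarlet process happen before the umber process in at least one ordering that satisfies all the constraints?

Following the umber process → the scarlet process, the umber process must precede the scarlet process in every valid ordering.
Hence the scarlet process can never be scheduled before the umber process.

No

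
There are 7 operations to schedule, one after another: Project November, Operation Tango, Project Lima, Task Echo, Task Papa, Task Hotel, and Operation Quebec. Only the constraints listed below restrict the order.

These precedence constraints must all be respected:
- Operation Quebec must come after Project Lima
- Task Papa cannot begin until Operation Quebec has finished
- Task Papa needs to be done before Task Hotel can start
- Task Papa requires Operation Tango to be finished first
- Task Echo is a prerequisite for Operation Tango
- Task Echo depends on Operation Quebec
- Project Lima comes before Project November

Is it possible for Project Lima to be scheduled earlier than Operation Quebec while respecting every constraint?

The constraints force Project Lima before Operation Quebec, so yes — every valid ordering has Project Lima earlier.

Yes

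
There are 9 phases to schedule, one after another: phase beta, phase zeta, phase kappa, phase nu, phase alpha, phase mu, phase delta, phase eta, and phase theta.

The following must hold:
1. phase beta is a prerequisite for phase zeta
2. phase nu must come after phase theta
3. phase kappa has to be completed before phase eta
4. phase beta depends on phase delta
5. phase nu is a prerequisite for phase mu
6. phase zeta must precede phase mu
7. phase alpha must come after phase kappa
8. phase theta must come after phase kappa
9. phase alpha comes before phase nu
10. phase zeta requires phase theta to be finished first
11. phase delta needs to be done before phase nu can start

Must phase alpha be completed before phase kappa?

No

In fact the dependencies run the other way: phase kappa → phase alpha.
So phase alpha never precedes phase kappa.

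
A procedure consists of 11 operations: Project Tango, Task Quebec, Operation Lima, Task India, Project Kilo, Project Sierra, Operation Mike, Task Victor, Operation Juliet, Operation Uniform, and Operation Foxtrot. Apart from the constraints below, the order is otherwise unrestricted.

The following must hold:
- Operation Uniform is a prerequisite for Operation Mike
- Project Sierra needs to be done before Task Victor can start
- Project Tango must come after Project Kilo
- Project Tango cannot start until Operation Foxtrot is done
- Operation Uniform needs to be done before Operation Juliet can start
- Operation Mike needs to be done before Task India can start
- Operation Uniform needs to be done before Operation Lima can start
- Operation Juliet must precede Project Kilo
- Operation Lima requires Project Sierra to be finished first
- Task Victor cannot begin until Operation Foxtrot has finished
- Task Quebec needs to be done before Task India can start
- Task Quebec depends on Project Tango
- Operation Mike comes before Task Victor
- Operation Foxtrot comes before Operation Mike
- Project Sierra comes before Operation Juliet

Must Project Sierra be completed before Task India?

Yes

Chaining the stated constraints: Project Sierra → Operation Juliet → Project Kilo → Project Tango → Task Quebec → Task India.
That forces Project Sierra before Task India in every valid schedule.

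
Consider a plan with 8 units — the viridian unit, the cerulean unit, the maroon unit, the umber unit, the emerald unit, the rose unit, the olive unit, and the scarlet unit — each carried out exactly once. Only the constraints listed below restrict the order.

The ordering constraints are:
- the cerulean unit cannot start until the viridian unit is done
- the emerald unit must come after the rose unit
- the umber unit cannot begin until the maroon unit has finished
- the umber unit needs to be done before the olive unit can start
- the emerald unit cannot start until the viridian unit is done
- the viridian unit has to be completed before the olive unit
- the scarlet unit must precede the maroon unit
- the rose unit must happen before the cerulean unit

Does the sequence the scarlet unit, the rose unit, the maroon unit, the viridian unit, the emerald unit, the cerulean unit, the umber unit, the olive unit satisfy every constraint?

Yes

Checking each listed constraint against this order: for instance, the rose unit is in position 2 and the cerulean unit in position 6, so that constraint holds — and the remaining constraints check out the same way.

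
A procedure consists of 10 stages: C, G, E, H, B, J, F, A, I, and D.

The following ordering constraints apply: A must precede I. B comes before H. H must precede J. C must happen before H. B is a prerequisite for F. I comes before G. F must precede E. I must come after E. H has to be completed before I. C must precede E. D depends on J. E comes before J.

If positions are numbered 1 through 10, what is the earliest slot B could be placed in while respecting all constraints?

No constraint forces any other stage before B, so it can be placed first.

1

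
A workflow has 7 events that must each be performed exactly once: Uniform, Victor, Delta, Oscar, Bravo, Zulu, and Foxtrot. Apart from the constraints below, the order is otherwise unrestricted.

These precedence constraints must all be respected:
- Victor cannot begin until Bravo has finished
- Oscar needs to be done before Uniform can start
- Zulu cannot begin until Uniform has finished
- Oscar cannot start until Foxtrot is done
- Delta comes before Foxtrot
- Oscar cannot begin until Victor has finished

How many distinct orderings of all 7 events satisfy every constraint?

6

The events with no prerequisites are Delta, Bravo; any of them can be placed first.
Counting all ways to extend the partial order to a total order gives 6.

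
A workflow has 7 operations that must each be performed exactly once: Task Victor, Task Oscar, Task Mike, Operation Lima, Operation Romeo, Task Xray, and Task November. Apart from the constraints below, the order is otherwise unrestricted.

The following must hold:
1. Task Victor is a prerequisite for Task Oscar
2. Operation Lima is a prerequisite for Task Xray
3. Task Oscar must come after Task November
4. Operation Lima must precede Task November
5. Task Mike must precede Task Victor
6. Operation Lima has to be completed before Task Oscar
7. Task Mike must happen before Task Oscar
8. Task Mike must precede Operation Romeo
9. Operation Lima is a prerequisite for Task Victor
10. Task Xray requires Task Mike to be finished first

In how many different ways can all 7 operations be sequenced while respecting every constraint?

100

The operations with no prerequisites are Task Mike, Operation Lima; any of them can be placed first.
Enumerating by repeatedly choosing an available operation (one whose prerequisites are all placed) gives 100 distinct complete orderings.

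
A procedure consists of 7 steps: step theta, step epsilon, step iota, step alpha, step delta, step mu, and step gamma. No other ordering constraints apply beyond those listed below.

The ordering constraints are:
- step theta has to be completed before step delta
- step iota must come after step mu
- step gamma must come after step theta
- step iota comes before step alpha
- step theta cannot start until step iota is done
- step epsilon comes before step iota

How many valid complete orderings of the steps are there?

The steps with no prerequisites are step epsilon, step mu; any of them can be placed first.
Enumerating by repeatedly choosing an available step (one whose prerequisites are all placed) gives 16 distinct complete orderings.

16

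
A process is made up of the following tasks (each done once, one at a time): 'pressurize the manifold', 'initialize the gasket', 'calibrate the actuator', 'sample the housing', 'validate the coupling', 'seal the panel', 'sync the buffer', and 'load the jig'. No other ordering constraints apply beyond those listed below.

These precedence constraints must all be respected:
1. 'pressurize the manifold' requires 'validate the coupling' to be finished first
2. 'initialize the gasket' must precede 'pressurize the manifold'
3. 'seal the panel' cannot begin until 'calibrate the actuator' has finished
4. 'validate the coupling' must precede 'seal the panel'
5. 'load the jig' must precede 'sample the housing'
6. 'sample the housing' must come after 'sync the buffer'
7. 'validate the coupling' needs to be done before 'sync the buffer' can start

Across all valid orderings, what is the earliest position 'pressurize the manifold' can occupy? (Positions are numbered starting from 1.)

Working backwards through the constraints from 'pressurize the manifold', its full set of required predecessors is 'initialize the gasket', 'validate the coupling' — 2 of them.
With 2 mandatory predecessors, the earliest 'pressurize the manifold' can sit is position 2+1 = 3, and placing just those 2 first achieves it.

3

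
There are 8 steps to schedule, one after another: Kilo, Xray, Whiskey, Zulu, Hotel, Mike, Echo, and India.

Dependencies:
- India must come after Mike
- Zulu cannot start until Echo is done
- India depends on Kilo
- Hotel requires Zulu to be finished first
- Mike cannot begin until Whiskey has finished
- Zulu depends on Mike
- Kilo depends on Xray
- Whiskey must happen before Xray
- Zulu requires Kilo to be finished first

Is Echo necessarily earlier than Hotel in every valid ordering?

There is a constraint chain Echo → Zulu → Hotel.
Hence Echo necessarily comes before Hotel.

Yes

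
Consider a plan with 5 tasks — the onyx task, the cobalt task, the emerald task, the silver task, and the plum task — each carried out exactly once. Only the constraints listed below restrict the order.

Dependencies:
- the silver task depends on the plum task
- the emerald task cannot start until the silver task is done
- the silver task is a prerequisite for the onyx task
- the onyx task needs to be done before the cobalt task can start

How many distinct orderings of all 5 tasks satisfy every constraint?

The plum task is the only task with nothing required before it, so every ordering starts there.
Counting all ways to extend the partial order to a total order gives 3.

3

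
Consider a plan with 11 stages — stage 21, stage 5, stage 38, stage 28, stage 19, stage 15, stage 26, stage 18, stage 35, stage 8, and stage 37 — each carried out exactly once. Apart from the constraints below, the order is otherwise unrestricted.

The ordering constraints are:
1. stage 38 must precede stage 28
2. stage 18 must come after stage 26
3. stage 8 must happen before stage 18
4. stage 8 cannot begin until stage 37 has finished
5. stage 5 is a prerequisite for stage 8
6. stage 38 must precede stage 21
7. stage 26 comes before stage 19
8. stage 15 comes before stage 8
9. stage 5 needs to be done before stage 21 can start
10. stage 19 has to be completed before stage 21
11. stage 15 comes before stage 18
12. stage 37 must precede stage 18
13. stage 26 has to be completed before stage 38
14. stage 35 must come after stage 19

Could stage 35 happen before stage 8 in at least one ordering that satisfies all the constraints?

Yes

No chain of constraints runs from stage 8 to stage 35, so stage 8 is not required to come first.
That means at least one valid schedule has stage 35 before stage 8.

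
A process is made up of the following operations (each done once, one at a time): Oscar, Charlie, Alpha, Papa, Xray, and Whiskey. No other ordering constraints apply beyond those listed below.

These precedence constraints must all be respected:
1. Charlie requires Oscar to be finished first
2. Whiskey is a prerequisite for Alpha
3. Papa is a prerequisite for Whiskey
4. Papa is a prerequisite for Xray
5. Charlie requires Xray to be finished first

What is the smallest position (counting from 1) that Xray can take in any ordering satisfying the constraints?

Working backwards through the constraints from Xray, its only required predecessor is Papa.
With 1 mandatory predecessor, the earliest Xray can sit is position 1+1 = 2, and placing just that one first achieves it.

2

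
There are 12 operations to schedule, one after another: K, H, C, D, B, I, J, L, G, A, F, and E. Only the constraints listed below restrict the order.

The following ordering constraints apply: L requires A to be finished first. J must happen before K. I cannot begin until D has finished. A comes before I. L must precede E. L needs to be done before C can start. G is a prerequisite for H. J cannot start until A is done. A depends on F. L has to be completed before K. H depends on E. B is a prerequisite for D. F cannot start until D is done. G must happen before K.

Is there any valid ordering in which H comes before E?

No

Following E → H, E must precede H in every valid ordering.
So no valid ordering can have H before E.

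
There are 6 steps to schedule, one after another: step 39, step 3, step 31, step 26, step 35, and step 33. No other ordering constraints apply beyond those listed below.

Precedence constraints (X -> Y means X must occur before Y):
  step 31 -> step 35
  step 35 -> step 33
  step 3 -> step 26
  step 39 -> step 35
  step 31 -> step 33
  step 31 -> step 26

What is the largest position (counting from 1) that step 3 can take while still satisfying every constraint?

Following the constraints forward from step 3, its only required successor is step 26.
With 1 mandatory successor out of 6 steps total, the latest slot for step 3 is 6−1 = 5, and it's reachable by doing all non-successors before step 3.

5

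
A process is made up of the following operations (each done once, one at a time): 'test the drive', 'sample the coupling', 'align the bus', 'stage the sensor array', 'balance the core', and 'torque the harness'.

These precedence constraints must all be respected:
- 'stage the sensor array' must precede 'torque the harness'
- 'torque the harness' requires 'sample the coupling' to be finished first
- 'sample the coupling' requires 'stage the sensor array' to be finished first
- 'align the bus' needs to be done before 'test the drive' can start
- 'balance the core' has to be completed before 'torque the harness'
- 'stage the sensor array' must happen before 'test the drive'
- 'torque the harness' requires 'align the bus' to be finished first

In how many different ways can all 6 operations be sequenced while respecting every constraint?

37

The operations with no prerequisites are 'align the bus', 'stage the sensor array', 'balance the core'; any of them can be placed first.
Systematically extending each partial ordering one operation at a time and counting, there are 37 complete orderings.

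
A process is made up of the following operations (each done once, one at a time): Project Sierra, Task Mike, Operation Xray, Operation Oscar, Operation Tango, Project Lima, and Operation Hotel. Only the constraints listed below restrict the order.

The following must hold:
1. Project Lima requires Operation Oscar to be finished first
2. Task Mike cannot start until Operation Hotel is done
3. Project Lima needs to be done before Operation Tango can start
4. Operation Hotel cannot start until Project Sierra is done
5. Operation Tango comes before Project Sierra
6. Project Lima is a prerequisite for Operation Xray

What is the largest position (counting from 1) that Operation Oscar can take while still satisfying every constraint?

1

Following every chain forward from Operation Oscar, the operations that must come later are Project Sierra, Task Mike, Operation Xray, Operation Tango, Project Lima, Operation Hotel — 6 of them.
So at least 6 operations follow Operation Oscar, putting Operation Oscar no later than position 1. That position is achievable by scheduling everything else first.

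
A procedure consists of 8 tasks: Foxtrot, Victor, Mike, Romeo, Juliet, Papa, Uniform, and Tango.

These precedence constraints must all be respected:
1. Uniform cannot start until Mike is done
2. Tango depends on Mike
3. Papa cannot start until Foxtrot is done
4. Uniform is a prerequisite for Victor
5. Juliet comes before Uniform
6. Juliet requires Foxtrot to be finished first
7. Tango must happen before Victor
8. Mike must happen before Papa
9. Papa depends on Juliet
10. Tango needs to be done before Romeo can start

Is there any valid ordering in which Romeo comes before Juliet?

The constraints leave Romeo and Juliet unordered relative to each other; nothing requires Juliet earlier.
That means at least one valid schedule has Romeo before Juliet.

Yes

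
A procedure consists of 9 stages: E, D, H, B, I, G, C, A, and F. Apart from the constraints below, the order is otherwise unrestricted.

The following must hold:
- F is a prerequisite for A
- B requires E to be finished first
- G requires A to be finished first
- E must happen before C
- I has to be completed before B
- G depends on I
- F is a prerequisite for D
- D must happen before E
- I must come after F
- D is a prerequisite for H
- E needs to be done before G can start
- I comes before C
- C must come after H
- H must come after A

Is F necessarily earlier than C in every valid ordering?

Yes

Chaining the stated constraints: F → I → C.
Hence F necessarily comes before C.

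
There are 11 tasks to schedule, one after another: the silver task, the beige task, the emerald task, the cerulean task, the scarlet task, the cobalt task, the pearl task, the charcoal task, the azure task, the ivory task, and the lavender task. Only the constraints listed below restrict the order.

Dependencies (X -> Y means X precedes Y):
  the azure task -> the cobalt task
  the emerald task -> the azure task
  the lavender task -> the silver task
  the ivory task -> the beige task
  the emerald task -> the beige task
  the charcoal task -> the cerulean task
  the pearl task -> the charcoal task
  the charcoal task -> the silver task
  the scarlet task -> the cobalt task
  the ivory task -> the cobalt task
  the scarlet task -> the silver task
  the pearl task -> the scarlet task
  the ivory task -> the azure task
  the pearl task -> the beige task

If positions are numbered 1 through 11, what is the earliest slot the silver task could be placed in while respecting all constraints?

Working backwards through the constraints from the silver task, its full set of required predecessors is the scarlet task, the pearl task, the charcoal task, the lavender task — 4 of them.
So at minimum 4 tasks come before the silver task, putting the silver task no earlier than position 5. That position is achievable by scheduling exactly those predecessors first.

5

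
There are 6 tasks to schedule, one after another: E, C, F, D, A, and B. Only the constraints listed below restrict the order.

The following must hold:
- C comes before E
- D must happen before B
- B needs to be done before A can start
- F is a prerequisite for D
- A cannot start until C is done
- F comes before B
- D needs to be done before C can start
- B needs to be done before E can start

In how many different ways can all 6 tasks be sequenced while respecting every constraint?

4

Only F has no prerequisites, so it must go first.
Enumerating by repeatedly choosing an available task (one whose prerequisites are all placed) gives 4 distinct complete orderings.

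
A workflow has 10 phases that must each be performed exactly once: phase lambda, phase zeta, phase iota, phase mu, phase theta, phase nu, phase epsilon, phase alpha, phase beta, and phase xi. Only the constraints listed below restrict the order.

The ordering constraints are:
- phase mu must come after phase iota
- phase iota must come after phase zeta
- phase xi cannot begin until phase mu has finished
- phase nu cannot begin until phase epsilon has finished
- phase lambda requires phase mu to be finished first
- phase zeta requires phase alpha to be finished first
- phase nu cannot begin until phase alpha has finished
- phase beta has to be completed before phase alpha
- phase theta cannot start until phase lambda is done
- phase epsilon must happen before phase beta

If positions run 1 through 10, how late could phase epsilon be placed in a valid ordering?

Every phase that must follow phase epsilon has to come after it. Tracing all chains starting from phase epsilon, those phases are: phase lambda, phase zeta, phase iota, phase mu, phase theta, phase nu, phase alpha, phase beta, phase xi — 9 in total.
So at least 9 phases follow phase epsilon, putting phase epsilon no later than position 1. That position is achievable by scheduling everything else first.

1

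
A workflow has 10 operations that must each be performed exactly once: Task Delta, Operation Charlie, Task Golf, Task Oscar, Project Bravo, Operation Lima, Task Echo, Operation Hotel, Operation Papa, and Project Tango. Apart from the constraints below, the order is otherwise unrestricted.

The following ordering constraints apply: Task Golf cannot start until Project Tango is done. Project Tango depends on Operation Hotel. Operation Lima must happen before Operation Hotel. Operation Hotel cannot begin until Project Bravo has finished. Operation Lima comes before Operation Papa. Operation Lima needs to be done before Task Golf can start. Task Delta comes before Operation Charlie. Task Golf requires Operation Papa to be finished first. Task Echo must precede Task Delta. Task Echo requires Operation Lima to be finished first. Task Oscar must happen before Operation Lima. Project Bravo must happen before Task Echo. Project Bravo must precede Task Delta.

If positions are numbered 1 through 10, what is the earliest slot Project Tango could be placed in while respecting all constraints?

5

The operations that are forced before Project Tango, directly or transitively, are Task Oscar, Project Bravo, Operation Lima, Operation Hotel. That's 4 operations.
So at minimum 4 operations come before Project Tango, putting Project Tango no earlier than position 5. That position is achievable by scheduling exactly those predecessors first.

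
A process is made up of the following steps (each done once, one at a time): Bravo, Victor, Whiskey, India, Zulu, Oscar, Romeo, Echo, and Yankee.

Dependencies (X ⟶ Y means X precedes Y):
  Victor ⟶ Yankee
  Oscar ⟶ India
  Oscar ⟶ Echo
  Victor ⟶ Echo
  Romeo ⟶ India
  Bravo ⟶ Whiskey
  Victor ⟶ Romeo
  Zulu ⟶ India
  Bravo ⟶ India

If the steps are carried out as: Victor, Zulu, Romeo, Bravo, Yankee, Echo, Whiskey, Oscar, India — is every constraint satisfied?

In the proposed order, Echo appears before Oscar.
That contradicts the constraint that Oscar must precede Echo.

No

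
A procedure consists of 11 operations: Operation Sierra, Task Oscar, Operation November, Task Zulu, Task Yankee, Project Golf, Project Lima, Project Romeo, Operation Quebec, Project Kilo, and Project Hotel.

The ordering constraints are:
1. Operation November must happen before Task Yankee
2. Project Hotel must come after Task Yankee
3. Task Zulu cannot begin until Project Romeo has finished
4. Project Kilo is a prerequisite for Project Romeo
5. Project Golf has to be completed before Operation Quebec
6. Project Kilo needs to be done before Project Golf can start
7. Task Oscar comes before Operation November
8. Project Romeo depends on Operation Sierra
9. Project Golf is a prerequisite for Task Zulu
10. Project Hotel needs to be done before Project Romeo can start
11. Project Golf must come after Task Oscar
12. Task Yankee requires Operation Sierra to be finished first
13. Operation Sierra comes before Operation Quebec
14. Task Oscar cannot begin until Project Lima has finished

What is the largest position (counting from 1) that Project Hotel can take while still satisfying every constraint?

9

Following every chain forward from Project Hotel, the operations that must come later are Task Zulu, Project Romeo — 2 of them.
With 2 mandatory successors out of 11 operations total, the latest slot for Project Hotel is 11−2 = 9, and it's reachable by doing all non-successors before Project Hotel.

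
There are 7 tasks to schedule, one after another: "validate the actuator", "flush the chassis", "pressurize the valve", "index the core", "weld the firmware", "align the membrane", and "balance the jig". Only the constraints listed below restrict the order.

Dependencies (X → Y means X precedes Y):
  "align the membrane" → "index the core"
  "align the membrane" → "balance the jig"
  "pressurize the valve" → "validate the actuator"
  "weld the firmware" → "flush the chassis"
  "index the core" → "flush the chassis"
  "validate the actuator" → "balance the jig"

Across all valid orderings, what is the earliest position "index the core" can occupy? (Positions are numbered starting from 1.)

2

The only task forced before "index the core" (directly or transitively) is "align the membrane".
So at minimum 1 task comes before "index the core", putting "index the core" no earlier than position 2. That position is achievable by scheduling exactly that predecessor first.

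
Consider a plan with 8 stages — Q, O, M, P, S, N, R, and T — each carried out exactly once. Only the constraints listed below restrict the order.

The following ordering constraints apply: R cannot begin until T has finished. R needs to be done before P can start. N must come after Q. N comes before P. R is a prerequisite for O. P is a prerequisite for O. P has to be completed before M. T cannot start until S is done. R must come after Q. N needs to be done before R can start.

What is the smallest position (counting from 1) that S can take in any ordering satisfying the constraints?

1

S has no prerequisites at all, so it can go in position 1.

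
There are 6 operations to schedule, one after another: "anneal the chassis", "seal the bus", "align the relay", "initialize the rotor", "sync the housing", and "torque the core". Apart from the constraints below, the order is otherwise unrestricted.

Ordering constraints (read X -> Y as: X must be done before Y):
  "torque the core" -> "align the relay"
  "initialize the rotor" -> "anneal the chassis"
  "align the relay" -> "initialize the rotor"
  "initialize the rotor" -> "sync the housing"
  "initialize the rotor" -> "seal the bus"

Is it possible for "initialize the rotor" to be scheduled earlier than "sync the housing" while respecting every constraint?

Yes

The constraints force "initialize the rotor" before "sync the housing", so yes — every valid ordering has "initialize the rotor" earlier.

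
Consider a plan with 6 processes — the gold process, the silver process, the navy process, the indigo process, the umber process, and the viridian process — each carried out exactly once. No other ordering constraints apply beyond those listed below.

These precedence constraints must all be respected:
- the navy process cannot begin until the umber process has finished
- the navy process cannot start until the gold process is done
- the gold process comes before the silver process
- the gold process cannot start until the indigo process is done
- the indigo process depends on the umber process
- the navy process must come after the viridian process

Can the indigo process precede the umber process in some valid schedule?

No

Following the umber process → the indigo process, the umber process must precede the indigo process in every valid ordering.
So no valid ordering can have the indigo process before the umber process.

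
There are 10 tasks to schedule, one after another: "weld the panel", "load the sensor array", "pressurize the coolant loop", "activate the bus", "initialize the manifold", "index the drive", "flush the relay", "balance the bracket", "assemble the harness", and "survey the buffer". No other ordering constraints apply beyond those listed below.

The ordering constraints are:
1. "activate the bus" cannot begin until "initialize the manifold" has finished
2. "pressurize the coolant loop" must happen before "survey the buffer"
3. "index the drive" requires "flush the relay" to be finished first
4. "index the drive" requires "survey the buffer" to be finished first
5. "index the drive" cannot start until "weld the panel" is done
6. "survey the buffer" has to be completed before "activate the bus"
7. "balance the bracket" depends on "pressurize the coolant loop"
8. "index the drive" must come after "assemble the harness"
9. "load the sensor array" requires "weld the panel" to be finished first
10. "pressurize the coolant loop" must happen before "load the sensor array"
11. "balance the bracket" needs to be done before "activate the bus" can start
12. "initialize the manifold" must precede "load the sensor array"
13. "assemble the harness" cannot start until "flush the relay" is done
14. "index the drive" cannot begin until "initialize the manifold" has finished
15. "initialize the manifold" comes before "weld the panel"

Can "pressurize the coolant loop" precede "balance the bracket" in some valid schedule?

Yes

Every valid ordering already has "pressurize the coolant loop" before "balance the bracket" (the constraints require it), so in particular at least one does.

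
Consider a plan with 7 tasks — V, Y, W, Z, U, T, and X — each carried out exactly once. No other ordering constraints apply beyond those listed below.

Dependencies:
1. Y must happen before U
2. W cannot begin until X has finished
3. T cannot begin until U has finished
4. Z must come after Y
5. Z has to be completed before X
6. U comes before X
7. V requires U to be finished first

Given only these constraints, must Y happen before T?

Yes

Chaining the stated constraints: Y → U → T.
So Y must precede T in any valid ordering.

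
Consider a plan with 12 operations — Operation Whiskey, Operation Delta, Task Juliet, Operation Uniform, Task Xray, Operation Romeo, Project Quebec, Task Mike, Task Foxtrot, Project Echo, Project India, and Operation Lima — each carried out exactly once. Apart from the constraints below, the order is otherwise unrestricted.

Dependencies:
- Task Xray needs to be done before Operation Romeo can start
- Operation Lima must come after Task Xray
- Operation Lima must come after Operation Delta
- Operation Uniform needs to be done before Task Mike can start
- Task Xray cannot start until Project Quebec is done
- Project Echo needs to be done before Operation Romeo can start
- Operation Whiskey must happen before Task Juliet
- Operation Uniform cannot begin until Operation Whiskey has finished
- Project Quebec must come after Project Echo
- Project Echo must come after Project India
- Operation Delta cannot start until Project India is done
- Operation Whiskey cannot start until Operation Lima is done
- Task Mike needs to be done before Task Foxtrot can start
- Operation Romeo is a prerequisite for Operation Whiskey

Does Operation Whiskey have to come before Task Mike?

Following the dependencies: Operation Whiskey → Operation Uniform → Task Mike.
Hence Operation Whiskey necessarily comes before Task Mike.

Yes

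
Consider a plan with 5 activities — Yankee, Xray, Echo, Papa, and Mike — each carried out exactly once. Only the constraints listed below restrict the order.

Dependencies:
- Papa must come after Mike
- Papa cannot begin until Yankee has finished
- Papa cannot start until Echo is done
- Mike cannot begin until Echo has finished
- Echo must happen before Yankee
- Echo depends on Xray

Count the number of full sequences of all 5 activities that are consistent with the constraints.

2

Xray is the only activity with nothing required before it, so every ordering starts there.
Systematically extending each partial ordering one activity at a time and counting, there are 2 complete orderings.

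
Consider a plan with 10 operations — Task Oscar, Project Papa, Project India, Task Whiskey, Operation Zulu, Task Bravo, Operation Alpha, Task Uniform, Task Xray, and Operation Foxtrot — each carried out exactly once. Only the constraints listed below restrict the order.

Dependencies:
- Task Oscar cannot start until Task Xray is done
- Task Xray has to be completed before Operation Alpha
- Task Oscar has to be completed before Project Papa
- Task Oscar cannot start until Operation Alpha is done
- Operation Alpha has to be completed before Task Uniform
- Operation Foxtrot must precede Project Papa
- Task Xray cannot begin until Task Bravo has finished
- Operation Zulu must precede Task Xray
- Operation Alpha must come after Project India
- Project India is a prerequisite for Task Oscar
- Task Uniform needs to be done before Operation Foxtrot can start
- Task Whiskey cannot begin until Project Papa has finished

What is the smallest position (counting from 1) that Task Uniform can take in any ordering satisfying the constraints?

Every operation that must precede Task Uniform has to come before it. Tracing all chains that end at Task Uniform, those operations are: Project India, Operation Zulu, Task Bravo, Operation Alpha, Task Xray — 5 in total.
So at minimum 5 operations come before Task Uniform, putting Task Uniform no earlier than position 6. That position is achievable by scheduling exactly those predecessors first.

6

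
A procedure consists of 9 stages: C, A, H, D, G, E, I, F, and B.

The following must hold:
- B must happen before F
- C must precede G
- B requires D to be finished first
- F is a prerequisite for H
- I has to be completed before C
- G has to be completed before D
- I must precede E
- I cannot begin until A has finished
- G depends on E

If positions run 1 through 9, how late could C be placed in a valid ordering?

4

The stages that are forced after C, directly or by a chain of constraints, are H, D, G, F, B. That's 5 stages.
With 5 mandatory successors out of 9 stages total, the latest slot for C is 9−5 = 4, and it's reachable by doing all non-successors before C.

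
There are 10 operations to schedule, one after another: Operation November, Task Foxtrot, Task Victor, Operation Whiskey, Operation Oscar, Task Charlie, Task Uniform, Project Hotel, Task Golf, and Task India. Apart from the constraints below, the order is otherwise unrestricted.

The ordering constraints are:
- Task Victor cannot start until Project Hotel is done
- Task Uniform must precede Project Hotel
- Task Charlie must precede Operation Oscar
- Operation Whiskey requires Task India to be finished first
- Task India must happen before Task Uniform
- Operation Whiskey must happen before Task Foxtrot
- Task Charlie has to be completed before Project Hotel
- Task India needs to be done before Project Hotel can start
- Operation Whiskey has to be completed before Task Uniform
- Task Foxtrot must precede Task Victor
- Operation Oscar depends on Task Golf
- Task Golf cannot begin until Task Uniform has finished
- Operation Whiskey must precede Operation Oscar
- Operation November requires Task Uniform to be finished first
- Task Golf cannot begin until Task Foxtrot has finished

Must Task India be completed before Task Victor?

Yes

Tracing the constraints gives a chain: Task India → Project Hotel → Task Victor.
That forces Task India before Task Victor in every valid schedule.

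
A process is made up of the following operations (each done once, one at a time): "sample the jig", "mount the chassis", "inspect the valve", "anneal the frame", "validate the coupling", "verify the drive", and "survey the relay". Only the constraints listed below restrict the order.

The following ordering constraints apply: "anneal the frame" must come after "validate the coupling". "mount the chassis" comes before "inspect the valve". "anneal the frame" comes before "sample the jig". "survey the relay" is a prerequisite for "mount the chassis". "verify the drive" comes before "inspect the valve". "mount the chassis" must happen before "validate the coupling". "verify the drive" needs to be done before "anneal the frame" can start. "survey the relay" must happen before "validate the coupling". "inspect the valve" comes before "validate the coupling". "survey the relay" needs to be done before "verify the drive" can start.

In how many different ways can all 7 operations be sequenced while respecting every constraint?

2

"survey the relay" is the only operation with nothing required before it, so every ordering starts there.
Systematically extending each partial ordering one operation at a time and counting, there are 2 complete orderings.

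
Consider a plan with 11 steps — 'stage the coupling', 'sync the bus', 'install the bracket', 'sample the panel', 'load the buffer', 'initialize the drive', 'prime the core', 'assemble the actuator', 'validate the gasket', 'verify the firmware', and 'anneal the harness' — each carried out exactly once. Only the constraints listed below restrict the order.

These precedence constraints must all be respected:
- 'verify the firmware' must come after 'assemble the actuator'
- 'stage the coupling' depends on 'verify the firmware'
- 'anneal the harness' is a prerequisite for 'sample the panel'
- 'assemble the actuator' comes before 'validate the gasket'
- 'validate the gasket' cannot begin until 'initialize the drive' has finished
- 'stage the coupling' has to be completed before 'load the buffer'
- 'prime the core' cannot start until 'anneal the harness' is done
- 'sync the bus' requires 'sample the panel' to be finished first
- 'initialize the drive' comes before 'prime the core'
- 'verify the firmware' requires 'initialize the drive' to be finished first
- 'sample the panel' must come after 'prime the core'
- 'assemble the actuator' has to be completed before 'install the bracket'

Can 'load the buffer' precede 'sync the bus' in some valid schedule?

The constraints leave 'load the buffer' and 'sync the bus' unordered relative to each other; nothing requires 'sync the bus' earlier.
So a valid ordering placing 'load the buffer' earlier than 'sync the bus' exists.

Yes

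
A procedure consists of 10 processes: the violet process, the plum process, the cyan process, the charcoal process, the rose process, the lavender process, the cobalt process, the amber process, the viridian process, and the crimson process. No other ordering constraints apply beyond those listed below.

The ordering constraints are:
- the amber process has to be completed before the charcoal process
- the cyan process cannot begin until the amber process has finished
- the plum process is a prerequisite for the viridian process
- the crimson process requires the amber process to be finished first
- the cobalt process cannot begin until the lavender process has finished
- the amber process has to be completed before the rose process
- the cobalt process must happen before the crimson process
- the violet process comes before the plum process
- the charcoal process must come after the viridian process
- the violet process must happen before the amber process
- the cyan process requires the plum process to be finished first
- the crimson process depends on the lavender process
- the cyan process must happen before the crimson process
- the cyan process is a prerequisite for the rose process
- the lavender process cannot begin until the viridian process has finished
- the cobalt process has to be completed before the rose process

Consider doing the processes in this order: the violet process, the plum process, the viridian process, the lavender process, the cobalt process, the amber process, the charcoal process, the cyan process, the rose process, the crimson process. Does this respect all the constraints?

Every stated constraint is respected: the lavender process sits at position 4, ahead of the crimson process at position 10, and each of the other listed pairs likewise has the predecessor earlier in the sequence.

Yes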